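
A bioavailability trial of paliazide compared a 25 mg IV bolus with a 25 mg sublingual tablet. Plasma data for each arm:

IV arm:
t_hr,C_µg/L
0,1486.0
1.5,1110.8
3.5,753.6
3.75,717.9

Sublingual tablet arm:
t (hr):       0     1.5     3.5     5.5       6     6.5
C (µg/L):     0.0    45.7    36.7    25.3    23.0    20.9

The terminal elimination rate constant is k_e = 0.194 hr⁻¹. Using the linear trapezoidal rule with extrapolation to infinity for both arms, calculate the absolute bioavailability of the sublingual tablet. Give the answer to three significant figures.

Trapezoidal AUC_0→3.75 (IV):
  [0→1.5]: (1486.0+1110.8)/2 × 1.5 = 1947.6
  [1.5→3.5]: (1110.8+753.6)/2 × 2 = 1864.4
  [3.5→3.75]: (753.6+717.9)/2 × 0.25 = 183.9375
  Sum = 3995.9375 µg/L·hr
IV tail: 717.9/0.194 = 3700.515; AUC_iv,0→∞ = 3995.9375 + 3700.515 = 7696.4525 µg/L·hr
Trapezoidal AUC_0→6.5 (sublingual tablet):
  [0→1.5]: (0.0+45.7)/2 × 1.5 = 34.275
  [1.5→3.5]: (45.7+36.7)/2 × 2 = 82.4
  [3.5→5.5]: (36.7+25.3)/2 × 2 = 62.0
  [5.5→6]: (25.3+23.0)/2 × 0.5 = 12.075
  [6→6.5]: (23.0+20.9)/2 × 0.5 = 10.975
  Sum = 201.725 µg/L·hr
sublingual tablet tail: 20.9/0.194 = 107.732; AUC_ev,0→∞ = 201.725 + 107.732 = 309.457 µg/L·hr
F = (AUC_ev/D_ev)/(AUC_iv/D_iv) = (309.457/25)/(7696.4525/25) = 12.37828/307.8581 = 0.0402

F = 0.0402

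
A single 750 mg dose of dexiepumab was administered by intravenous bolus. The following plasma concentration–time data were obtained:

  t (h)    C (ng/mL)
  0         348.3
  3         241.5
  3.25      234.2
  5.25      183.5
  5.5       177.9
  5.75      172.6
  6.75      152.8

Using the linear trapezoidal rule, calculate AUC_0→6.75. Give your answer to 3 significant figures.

AUC = 1610 ng/mL·h

Trapezoidal AUC_0→6.75:
  [0→3]: (348.3+241.5)/2 × 3 = 884.7
  [3→3.25]: (241.5+234.2)/2 × 0.25 = 59.4625
  [3.25→5.25]: (234.2+183.5)/2 × 2 = 417.7
  [5.25→5.5]: (183.5+177.9)/2 × 0.25 = 45.175
  [5.5→5.75]: (177.9+172.6)/2 × 0.25 = 43.8125
  [5.75→6.75]: (172.6+152.8)/2 × 1 = 162.7
  Sum = 1613.55 ng/mL·h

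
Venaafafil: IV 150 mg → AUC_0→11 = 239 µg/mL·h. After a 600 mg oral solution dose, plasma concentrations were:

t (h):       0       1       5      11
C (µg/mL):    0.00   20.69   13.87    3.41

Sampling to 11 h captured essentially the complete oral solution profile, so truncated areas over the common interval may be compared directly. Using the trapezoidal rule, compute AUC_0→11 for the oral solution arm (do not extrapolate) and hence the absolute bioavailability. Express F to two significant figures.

F = 0.14

Trapezoidal AUC_0→11 (oral solution):
  [0→1]: (0.00+20.69)/2 × 1 = 10.345
  [1→5]: (20.69+13.87)/2 × 4 = 69.12
  [5→11]: (13.87+3.41)/2 × 6 = 51.84
  Sum = 131.305 µg/mL·h
F = (AUC_ev/D_ev)/(AUC_iv/D_iv) = (131.305/600)/(239/150) = 0.218842/1.59333 = 0.1373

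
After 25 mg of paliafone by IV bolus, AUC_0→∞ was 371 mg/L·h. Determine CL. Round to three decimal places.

CL = 0.067 L/h

CL = Dose_iv / AUC_0→∞
   = 25 / 371 = 0.0673854 L/h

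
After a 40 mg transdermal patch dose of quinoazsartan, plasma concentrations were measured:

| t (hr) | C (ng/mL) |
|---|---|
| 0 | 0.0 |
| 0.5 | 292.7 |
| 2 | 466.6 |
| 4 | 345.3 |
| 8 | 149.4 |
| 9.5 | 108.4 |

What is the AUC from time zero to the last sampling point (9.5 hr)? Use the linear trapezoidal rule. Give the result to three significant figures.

Trapezoidal AUC_0→9.5:
  [0→0.5]: (0.0+292.7)/2 × 0.5 = 73.175
  [0.5→2]: (292.7+466.6)/2 × 1.5 = 569.475
  [2→4]: (466.6+345.3)/2 × 2 = 811.9
  [4→8]: (345.3+149.4)/2 × 4 = 989.4
  [8→9.5]: (149.4+108.4)/2 × 1.5 = 193.35
  Sum = 2637.3 ng/mL·hr

AUC = 2640 ng/mL·hr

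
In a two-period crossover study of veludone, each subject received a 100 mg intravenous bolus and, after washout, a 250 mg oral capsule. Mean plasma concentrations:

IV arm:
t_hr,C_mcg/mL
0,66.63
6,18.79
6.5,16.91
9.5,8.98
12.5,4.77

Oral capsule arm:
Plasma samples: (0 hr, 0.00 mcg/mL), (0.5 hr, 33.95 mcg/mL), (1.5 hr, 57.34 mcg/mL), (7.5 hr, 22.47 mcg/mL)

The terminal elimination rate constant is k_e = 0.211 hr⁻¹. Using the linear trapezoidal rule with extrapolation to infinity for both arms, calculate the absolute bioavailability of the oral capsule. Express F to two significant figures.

Trapezoidal AUC_0→12.5 (IV):
  [0→6]: (66.63+18.79)/2 × 6 = 256.26
  [6→6.5]: (18.79+16.91)/2 × 0.5 = 8.925
  [6.5→9.5]: (16.91+8.98)/2 × 3 = 38.835
  [9.5→12.5]: (8.98+4.77)/2 × 3 = 20.625
  Sum = 324.645 mcg/mL·hr
IV tail: 4.77/0.211 = 22.607; AUC_iv,0→∞ = 324.645 + 22.607 = 347.252 mcg/mL·hr
Trapezoidal AUC_0→7.5 (oral capsule):
  [0→0.5]: (0.00+33.95)/2 × 0.5 = 8.4875
  [0.5→1.5]: (33.95+57.34)/2 × 1 = 45.645
  [1.5→7.5]: (57.34+22.47)/2 × 6 = 239.43
  Sum = 293.5625 mcg/mL·hr
oral capsule tail: 22.47/0.211 = 106.493; AUC_ev,0→∞ = 293.5625 + 106.493 = 400.0555 mcg/mL·hr
F = (AUC_ev/D_ev)/(AUC_iv/D_iv) = (400.0555/250)/(347.252/100) = 1.600222/3.47252 = 0.4608

F = 0.46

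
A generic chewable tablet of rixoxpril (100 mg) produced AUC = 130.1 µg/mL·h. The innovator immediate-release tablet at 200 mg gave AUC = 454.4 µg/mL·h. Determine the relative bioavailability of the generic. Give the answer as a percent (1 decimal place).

F_rel = 57.3%

F_rel = (AUC_test/D_test) / (AUC_ref/D_ref)
      = (130.1/100) / (454.4/200)
      = 1.301 / 2.272 = 0.5726 = 57.26%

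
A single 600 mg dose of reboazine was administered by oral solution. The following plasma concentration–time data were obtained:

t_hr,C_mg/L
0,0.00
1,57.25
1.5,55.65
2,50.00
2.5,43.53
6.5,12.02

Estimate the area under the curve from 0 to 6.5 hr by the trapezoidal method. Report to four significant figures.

Trapezoidal AUC_0→6.5:
  [0→1]: (0.00+57.25)/2 × 1 = 28.625
  [1→1.5]: (57.25+55.65)/2 × 0.5 = 28.225
  [1.5→2]: (55.65+50.00)/2 × 0.5 = 26.4125
  [2→2.5]: (50.00+43.53)/2 × 0.5 = 23.3825
  [2.5→6.5]: (43.53+12.02)/2 × 4 = 111.1
  Sum = 217.745 mg/L·hr

AUC = 217.7 mg/L·hr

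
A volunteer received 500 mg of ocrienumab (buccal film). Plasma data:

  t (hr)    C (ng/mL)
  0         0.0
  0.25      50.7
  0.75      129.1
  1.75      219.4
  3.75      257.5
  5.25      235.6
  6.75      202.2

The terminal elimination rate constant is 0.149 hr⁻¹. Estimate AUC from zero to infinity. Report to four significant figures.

Trapezoidal AUC_0→6.75:
  [0→0.25]: (0.0+50.7)/2 × 0.25 = 6.3375
  [0.25→0.75]: (50.7+129.1)/2 × 0.5 = 44.95
  [0.75→1.75]: (129.1+219.4)/2 × 1 = 174.25
  [1.75→3.75]: (219.4+257.5)/2 × 2 = 476.9
  [3.75→5.25]: (257.5+235.6)/2 × 1.5 = 369.825
  [5.25→6.75]: (235.6+202.2)/2 × 1.5 = 328.35
  Sum = 1400.6125 ng/mL·hr
Extrapolated tail: C_last / k_e = 202.2 / 0.149 = 1357.047
AUC_0→∞ = 1400.6125 + 1357.047 = 2757.6595 ng/mL·hr

AUC = 2758 ng/mL·hr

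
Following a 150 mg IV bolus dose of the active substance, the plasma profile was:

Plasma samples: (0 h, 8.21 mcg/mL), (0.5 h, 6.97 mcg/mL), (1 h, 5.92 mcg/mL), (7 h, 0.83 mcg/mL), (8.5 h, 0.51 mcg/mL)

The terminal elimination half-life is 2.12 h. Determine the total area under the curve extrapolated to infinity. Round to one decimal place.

AUC = 29.8 mcg/mL·h

Trapezoidal AUC_0→8.5:
  [0→0.5]: (8.21+6.97)/2 × 0.5 = 3.795
  [0.5→1]: (6.97+5.92)/2 × 0.5 = 3.2225
  [1→7]: (5.92+0.83)/2 × 6 = 20.25
  [7→8.5]: (0.83+0.51)/2 × 1.5 = 1.005
  Sum = 28.2725 mcg/mL·h
k_e = ln2 / t½ = 0.693147 / 2.12 = 0.3270 h^-1
Extrapolated tail: C_last / k_e = 0.51 / 0.327 = 1.560
AUC_0→∞ = 28.2725 + 1.560 = 29.8325 mcg/mL·h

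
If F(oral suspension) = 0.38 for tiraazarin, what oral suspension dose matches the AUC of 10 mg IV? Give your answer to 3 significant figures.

For equal systemic exposure: F × D_ev = D_iv
D_ev = D_iv / F = 10 / 0.38 = 26.3158 mg

D_oral = 26.3 mg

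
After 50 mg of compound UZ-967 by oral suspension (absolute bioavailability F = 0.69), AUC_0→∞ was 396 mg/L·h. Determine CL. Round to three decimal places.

CL = 0.087 L/h

CL = F × Dose / AUC_0→∞
   = 0.69 × 50 / 396 = 0.0871212 L/h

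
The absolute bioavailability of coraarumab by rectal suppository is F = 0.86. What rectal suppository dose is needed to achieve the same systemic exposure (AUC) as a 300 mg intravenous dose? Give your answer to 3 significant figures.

D_rectal = 349 mg

For equal systemic exposure: F × D_ev = D_iv
D_ev = D_iv / F = 300 / 0.86 = 348.837 mg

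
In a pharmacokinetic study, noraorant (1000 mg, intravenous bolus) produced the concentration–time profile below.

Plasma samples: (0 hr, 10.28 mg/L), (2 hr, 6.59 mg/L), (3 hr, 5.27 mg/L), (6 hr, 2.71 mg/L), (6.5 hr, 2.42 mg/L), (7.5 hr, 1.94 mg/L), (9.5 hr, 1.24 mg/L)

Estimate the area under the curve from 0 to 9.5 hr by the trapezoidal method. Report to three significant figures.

AUC = 41.4 mg/L·hr

Trapezoidal AUC_0→9.5:
  [0→2]: (10.28+6.59)/2 × 2 = 16.87
  [2→3]: (6.59+5.27)/2 × 1 = 5.93
  [3→6]: (5.27+2.71)/2 × 3 = 11.97
  [6→6.5]: (2.71+2.42)/2 × 0.5 = 1.2825
  [6.5→7.5]: (2.42+1.94)/2 × 1 = 2.18
  [7.5→9.5]: (1.94+1.24)/2 × 2 = 3.18
  Sum = 41.4125 mg/L·hr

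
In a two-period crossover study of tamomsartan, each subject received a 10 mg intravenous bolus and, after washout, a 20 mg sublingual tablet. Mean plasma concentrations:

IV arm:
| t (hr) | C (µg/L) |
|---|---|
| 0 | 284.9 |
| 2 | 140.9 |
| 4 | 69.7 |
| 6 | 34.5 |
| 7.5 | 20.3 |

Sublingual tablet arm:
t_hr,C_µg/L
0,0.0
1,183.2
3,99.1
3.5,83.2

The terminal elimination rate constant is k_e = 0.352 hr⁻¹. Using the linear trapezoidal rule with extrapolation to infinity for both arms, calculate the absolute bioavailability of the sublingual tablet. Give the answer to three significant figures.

F = 0.391

Trapezoidal AUC_0→7.5 (IV):
  [0→2]: (284.9+140.9)/2 × 2 = 425.8
  [2→4]: (140.9+69.7)/2 × 2 = 210.6
  [4→6]: (69.7+34.5)/2 × 2 = 104.2
  [6→7.5]: (34.5+20.3)/2 × 1.5 = 41.1
  Sum = 781.7 µg/L·hr
IV tail: 20.3/0.352 = 57.670; AUC_iv,0→∞ = 781.7 + 57.670 = 839.37 µg/L·hr
Trapezoidal AUC_0→3.5 (sublingual tablet):
  [0→1]: (0.0+183.2)/2 × 1 = 91.6
  [1→3]: (183.2+99.1)/2 × 2 = 282.3
  [3→3.5]: (99.1+83.2)/2 × 0.5 = 45.575
  Sum = 419.475 µg/L·hr
sublingual tablet tail: 83.2/0.352 = 236.364; AUC_ev,0→∞ = 419.475 + 236.364 = 655.839 µg/L·hr
F = (AUC_ev/D_ev)/(AUC_iv/D_iv) = (655.839/20)/(839.37/10) = 32.79195/83.937 = 0.3907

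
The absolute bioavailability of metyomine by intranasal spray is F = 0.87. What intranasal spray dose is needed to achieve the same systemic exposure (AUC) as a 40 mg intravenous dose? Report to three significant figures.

D_intranasal = 46.0 mg

For equal systemic exposure: F × D_ev = D_iv
D_ev = D_iv / F = 40 / 0.87 = 45.977 mg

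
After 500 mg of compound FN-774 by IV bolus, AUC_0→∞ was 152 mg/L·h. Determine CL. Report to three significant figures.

CL = Dose_iv / AUC_0→∞
   = 500 / 152 = 3.28947 L/h

CL = 3.29 L/h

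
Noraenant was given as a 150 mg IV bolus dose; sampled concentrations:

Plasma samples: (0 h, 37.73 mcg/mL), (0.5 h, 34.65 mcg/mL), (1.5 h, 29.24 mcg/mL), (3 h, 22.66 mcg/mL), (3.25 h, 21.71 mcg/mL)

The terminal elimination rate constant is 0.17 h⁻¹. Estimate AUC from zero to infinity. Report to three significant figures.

Trapezoidal AUC_0→3.25:
  [0→0.5]: (37.73+34.65)/2 × 0.5 = 18.095
  [0.5→1.5]: (34.65+29.24)/2 × 1 = 31.945
  [1.5→3]: (29.24+22.66)/2 × 1.5 = 38.925
  [3→3.25]: (22.66+21.71)/2 × 0.25 = 5.54625
  Sum = 94.51125 mcg/mL·h
Extrapolated tail: C_last / k_e = 21.71 / 0.17 = 127.706
AUC_0→∞ = 94.51125 + 127.706 = 222.21725 mcg/mL·h

AUC = 222 mcg/mL·h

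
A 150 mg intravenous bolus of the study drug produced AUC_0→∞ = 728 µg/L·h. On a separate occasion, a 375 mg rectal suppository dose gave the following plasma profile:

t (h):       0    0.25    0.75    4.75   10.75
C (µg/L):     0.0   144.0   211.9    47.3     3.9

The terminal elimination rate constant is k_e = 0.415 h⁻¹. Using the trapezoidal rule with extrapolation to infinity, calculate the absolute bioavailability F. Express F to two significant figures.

F = 0.43

Trapezoidal AUC_0→10.75 (rectal suppository):
  [0→0.25]: (0.0+144.0)/2 × 0.25 = 18.0
  [0.25→0.75]: (144.0+211.9)/2 × 0.5 = 88.975
  [0.75→4.75]: (211.9+47.3)/2 × 4 = 518.4
  [4.75→10.75]: (47.3+3.9)/2 × 6 = 153.6
  Sum = 778.975 µg/L·h
Tail: C_last/k_e = 3.9/0.415 = 9.398
AUC_0→∞ (rectal suppository) = 778.975 + 9.398 = 788.373 µg/L·h
F = (AUC_ev/D_ev)/(AUC_iv/D_iv) = (788.373/375)/(728/150) = 2.102328/4.85333 = 0.4332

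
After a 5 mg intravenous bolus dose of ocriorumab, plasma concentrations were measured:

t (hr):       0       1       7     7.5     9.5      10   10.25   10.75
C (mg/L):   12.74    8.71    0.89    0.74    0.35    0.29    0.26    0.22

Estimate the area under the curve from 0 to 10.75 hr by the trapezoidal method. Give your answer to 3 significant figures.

AUC = 41.4 mg/L·hr

Trapezoidal AUC_0→10.75:
  [0→1]: (12.74+8.71)/2 × 1 = 10.725
  [1→7]: (8.71+0.89)/2 × 6 = 28.8
  [7→7.5]: (0.89+0.74)/2 × 0.5 = 0.4075
  [7.5→9.5]: (0.74+0.35)/2 × 2 = 1.09
  [9.5→10]: (0.35+0.29)/2 × 0.5 = 0.16
  [10→10.25]: (0.29+0.26)/2 × 0.25 = 0.06875
  [10.25→10.75]: (0.26+0.22)/2 × 0.5 = 0.12
  Sum = 41.37125 mg/L·hr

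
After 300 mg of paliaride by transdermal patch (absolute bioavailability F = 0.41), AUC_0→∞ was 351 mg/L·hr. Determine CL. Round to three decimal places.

CL = 0.350 L/hr

CL = F × Dose / AUC_0→∞
   = 0.41 × 300 / 351 = 0.350427 L/hr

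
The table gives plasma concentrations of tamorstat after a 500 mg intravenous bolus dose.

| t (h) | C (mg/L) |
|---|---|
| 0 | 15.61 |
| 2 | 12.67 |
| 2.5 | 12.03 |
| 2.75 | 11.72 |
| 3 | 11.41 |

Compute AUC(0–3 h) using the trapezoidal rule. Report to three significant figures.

Trapezoidal AUC_0→3:
  [0→2]: (15.61+12.67)/2 × 2 = 28.28
  [2→2.5]: (12.67+12.03)/2 × 0.5 = 6.175
  [2.5→2.75]: (12.03+11.72)/2 × 0.25 = 2.96875
  [2.75→3]: (11.72+11.41)/2 × 0.25 = 2.89125
  Sum = 40.315 mg/L·h

AUC = 40.3 mg/L·h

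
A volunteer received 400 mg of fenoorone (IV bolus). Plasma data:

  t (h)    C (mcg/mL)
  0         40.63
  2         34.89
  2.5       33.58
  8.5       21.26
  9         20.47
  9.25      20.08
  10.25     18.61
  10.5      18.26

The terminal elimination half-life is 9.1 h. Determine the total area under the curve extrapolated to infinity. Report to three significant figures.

Trapezoidal AUC_0→10.5:
  [0→2]: (40.63+34.89)/2 × 2 = 75.52
  [2→2.5]: (34.89+33.58)/2 × 0.5 = 17.1175
  [2.5→8.5]: (33.58+21.26)/2 × 6 = 164.52
  [8.5→9]: (21.26+20.47)/2 × 0.5 = 10.4325
  [9→9.25]: (20.47+20.08)/2 × 0.25 = 5.06875
  [9.25→10.25]: (20.08+18.61)/2 × 1 = 19.345
  [10.25→10.5]: (18.61+18.26)/2 × 0.25 = 4.60875
  Sum = 296.6125 mcg/mL·h
k_e = ln2 / t½ = 0.693147 / 9.1 = 0.0762 h^-1
Extrapolated tail: C_last / k_e = 18.26 / 0.0762 = 239.633
AUC_0→∞ = 296.6125 + 239.633 = 536.2455 mcg/mL·h

AUC = 536 mcg/mL·h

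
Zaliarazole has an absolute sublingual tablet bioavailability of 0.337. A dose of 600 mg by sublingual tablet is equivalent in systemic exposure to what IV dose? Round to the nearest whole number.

Systemic exposure from an extravascular dose = F × D_ev, so the equivalent IV dose is F × D_ev.
D_iv = F × D_ev = 0.337 × 600 = 202.2 mg

D_iv = 202 mg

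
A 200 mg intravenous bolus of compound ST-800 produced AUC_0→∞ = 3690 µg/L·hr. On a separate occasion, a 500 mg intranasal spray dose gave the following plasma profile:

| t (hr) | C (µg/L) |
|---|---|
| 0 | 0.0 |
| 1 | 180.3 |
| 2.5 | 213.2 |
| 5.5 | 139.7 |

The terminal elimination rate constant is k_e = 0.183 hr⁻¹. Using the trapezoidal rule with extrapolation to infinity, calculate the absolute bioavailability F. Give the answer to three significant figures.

Trapezoidal AUC_0→5.5 (intranasal spray):
  [0→1]: (0.0+180.3)/2 × 1 = 90.15
  [1→2.5]: (180.3+213.2)/2 × 1.5 = 295.125
  [2.5→5.5]: (213.2+139.7)/2 × 3 = 529.35
  Sum = 914.625 µg/L·hr
Tail: C_last/k_e = 139.7/0.183 = 763.388
AUC_0→∞ (intranasal spray) = 914.625 + 763.388 = 1678.013 µg/L·hr
F = (AUC_ev/D_ev)/(AUC_iv/D_iv) = (1678.013/500)/(3690/200) = 3.356026/18.45 = 0.1819

F = 0.182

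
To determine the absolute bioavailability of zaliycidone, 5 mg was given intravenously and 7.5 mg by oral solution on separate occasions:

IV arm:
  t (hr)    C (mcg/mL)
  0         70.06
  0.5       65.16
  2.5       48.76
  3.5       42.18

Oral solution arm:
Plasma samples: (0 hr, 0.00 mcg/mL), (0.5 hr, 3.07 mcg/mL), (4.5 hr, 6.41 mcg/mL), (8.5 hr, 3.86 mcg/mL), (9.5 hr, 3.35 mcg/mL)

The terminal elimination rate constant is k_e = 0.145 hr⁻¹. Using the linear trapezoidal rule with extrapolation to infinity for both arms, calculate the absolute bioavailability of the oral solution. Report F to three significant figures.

Trapezoidal AUC_0→3.5 (IV):
  [0→0.5]: (70.06+65.16)/2 × 0.5 = 33.805
  [0.5→2.5]: (65.16+48.76)/2 × 2 = 113.92
  [2.5→3.5]: (48.76+42.18)/2 × 1 = 45.47
  Sum = 193.195 mcg/mL·hr
IV tail: 42.18/0.145 = 290.897; AUC_iv,0→∞ = 193.195 + 290.897 = 484.092 mcg/mL·hr
Trapezoidal AUC_0→9.5 (oral solution):
  [0→0.5]: (0.00+3.07)/2 × 0.5 = 0.7675
  [0.5→4.5]: (3.07+6.41)/2 × 4 = 18.96
  [4.5→8.5]: (6.41+3.86)/2 × 4 = 20.54
  [8.5→9.5]: (3.86+3.35)/2 × 1 = 3.605
  Sum = 43.8725 mcg/mL·hr
oral solution tail: 3.35/0.145 = 23.103; AUC_ev,0→∞ = 43.8725 + 23.103 = 66.9755 mcg/mL·hr
F = (AUC_ev/D_ev)/(AUC_iv/D_iv) = (66.9755/7.5)/(484.092/5) = 8.93007/96.8184 = 0.0922

F = 0.0922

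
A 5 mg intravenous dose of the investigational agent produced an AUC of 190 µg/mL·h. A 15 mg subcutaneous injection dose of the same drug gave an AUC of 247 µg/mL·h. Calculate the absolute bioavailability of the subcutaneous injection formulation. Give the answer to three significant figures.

F = 0.433

F = (AUC_ev / D_ev) / (AUC_iv / D_iv)
  = (247/15) / (190/5)
  = 16.4667 / 38 = 0.4333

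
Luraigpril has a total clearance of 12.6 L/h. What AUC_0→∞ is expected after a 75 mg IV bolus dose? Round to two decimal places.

AUC = 5.95 mg/L·h

AUC_0→∞ = Dose_iv / CL
        = 75 / 12.6 = 5.95238 mg/L·h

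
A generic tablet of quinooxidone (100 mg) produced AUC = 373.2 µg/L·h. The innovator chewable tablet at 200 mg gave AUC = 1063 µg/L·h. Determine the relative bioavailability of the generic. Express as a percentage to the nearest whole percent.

F_rel = 70%

F_rel = (AUC_test/D_test) / (AUC_ref/D_ref)
      = (373.2/100) / (1063/200)
      = 3.732 / 5.315 = 0.7022 = 70.22%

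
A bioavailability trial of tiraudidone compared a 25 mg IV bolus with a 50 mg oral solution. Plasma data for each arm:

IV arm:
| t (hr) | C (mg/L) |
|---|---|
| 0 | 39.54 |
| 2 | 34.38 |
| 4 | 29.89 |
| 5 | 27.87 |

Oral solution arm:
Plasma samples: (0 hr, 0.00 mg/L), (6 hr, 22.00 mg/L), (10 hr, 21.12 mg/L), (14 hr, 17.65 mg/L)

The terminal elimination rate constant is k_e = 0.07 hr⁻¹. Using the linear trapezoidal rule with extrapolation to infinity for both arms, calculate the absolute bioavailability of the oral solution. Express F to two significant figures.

F = 0.43

Trapezoidal AUC_0→5 (IV):
  [0→2]: (39.54+34.38)/2 × 2 = 73.92
  [2→4]: (34.38+29.89)/2 × 2 = 64.27
  [4→5]: (29.89+27.87)/2 × 1 = 28.88
  Sum = 167.07 mg/L·hr
IV tail: 27.87/0.07 = 398.143; AUC_iv,0→∞ = 167.07 + 398.143 = 565.213 mg/L·hr
Trapezoidal AUC_0→14 (oral solution):
  [0→6]: (0.00+22.00)/2 × 6 = 66.0
  [6→10]: (22.00+21.12)/2 × 4 = 86.24
  [10→14]: (21.12+17.65)/2 × 4 = 77.54
  Sum = 229.78 mg/L·hr
oral solution tail: 17.65/0.07 = 252.143; AUC_ev,0→∞ = 229.78 + 252.143 = 481.923 mg/L·hr
F = (AUC_ev/D_ev)/(AUC_iv/D_iv) = (481.923/50)/(565.213/25) = 9.63846/22.60852 = 0.4263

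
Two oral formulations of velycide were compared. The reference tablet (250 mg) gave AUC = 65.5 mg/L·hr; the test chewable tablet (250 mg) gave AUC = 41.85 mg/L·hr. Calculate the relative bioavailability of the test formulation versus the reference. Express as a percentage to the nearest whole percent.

F_rel = 64%

F_rel = (AUC_test/D_test) / (AUC_ref/D_ref)
      = (41.85/250) / (65.5/250)
      = 0.1674 / 0.262 = 0.6389 = 63.89%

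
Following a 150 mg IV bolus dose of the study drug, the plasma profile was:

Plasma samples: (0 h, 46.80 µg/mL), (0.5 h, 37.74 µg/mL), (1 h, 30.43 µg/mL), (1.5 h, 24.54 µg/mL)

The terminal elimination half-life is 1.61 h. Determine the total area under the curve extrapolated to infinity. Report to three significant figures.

AUC = 109 µg/mL·h

Trapezoidal AUC_0→1.5:
  [0→0.5]: (46.80+37.74)/2 × 0.5 = 21.135
  [0.5→1]: (37.74+30.43)/2 × 0.5 = 17.0425
  [1→1.5]: (30.43+24.54)/2 × 0.5 = 13.7425
  Sum = 51.92 µg/mL·h
k_e = ln2 / t½ = 0.693147 / 1.61 = 0.4305 h^-1
Extrapolated tail: C_last / k_e = 24.54 / 0.4305 = 57.003
AUC_0→∞ = 51.92 + 57.003 = 108.923 µg/mL·h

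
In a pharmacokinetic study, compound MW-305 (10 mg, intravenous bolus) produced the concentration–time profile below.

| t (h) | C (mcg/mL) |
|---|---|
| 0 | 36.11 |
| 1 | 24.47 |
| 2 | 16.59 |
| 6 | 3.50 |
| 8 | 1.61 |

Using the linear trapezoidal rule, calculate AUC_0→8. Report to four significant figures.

AUC = 96.11 mcg/mL·h

Trapezoidal AUC_0→8:
  [0→1]: (36.11+24.47)/2 × 1 = 30.29
  [1→2]: (24.47+16.59)/2 × 1 = 20.53
  [2→6]: (16.59+3.50)/2 × 4 = 40.18
  [6→8]: (3.50+1.61)/2 × 2 = 5.11
  Sum = 96.11 mcg/mL·h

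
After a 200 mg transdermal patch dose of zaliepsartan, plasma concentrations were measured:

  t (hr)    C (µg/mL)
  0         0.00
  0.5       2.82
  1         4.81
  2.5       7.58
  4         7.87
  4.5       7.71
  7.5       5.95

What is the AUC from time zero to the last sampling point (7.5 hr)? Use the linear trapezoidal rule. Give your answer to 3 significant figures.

Trapezoidal AUC_0→7.5:
  [0→0.5]: (0.00+2.82)/2 × 0.5 = 0.705
  [0.5→1]: (2.82+4.81)/2 × 0.5 = 1.9075
  [1→2.5]: (4.81+7.58)/2 × 1.5 = 9.2925
  [2.5→4]: (7.58+7.87)/2 × 1.5 = 11.5875
  [4→4.5]: (7.87+7.71)/2 × 0.5 = 3.895
  [4.5→7.5]: (7.71+5.95)/2 × 3 = 20.49
  Sum = 47.8775 µg/mL·hr

AUC = 47.9 µg/mL·hr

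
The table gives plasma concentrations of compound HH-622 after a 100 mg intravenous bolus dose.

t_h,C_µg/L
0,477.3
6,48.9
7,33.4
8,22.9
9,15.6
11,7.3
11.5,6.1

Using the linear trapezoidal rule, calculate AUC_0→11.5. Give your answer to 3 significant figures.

AUC = 1690 µg/L·h

Trapezoidal AUC_0→11.5:
  [0→6]: (477.3+48.9)/2 × 6 = 1578.6
  [6→7]: (48.9+33.4)/2 × 1 = 41.15
  [7→8]: (33.4+22.9)/2 × 1 = 28.15
  [8→9]: (22.9+15.6)/2 × 1 = 19.25
  [9→11]: (15.6+7.3)/2 × 2 = 22.9
  [11→11.5]: (7.3+6.1)/2 × 0.5 = 3.35
  Sum = 1693.4 µg/L·h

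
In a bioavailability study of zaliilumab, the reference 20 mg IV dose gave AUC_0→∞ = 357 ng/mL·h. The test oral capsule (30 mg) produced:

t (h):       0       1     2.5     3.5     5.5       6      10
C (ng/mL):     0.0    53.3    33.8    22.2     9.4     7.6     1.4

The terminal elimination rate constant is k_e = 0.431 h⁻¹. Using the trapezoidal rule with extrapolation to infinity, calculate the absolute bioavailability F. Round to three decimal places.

F = 0.331

Trapezoidal AUC_0→10 (oral capsule):
  [0→1]: (0.0+53.3)/2 × 1 = 26.65
  [1→2.5]: (53.3+33.8)/2 × 1.5 = 65.325
  [2.5→3.5]: (33.8+22.2)/2 × 1 = 28.0
  [3.5→5.5]: (22.2+9.4)/2 × 2 = 31.6
  [5.5→6]: (9.4+7.6)/2 × 0.5 = 4.25
  [6→10]: (7.6+1.4)/2 × 4 = 18.0
  Sum = 173.825 ng/mL·h
Tail: C_last/k_e = 1.4/0.431 = 3.248
AUC_0→∞ (oral capsule) = 173.825 + 3.248 = 177.073 ng/mL·h
F = (AUC_ev/D_ev)/(AUC_iv/D_iv) = (177.073/30)/(357/20) = 5.90243/17.85 = 0.3307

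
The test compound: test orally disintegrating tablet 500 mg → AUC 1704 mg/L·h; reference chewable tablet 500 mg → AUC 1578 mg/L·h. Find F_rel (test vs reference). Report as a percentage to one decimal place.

F_rel = (AUC_test/D_test) / (AUC_ref/D_ref)
      = (1704/500) / (1578/500)
      = 3.408 / 3.156 = 1.0798 = 107.98%

F_rel = 108.0%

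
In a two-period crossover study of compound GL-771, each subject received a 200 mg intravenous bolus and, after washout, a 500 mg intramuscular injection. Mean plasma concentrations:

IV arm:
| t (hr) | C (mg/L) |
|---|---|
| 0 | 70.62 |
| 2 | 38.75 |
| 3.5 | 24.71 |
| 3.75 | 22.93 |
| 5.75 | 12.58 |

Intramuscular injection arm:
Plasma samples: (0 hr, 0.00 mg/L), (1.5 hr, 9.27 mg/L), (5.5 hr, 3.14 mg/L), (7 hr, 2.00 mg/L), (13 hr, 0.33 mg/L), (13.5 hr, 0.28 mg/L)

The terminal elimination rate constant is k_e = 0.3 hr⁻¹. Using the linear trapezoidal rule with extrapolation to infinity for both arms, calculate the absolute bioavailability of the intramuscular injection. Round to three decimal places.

Trapezoidal AUC_0→5.75 (IV):
  [0→2]: (70.62+38.75)/2 × 2 = 109.37
  [2→3.5]: (38.75+24.71)/2 × 1.5 = 47.595
  [3.5→3.75]: (24.71+22.93)/2 × 0.25 = 5.955
  [3.75→5.75]: (22.93+12.58)/2 × 2 = 35.51
  Sum = 198.43 mg/L·hr
IV tail: 12.58/0.3 = 41.933; AUC_iv,0→∞ = 198.43 + 41.933 = 240.363 mg/L·hr
Trapezoidal AUC_0→13.5 (intramuscular injection):
  [0→1.5]: (0.00+9.27)/2 × 1.5 = 6.9525
  [1.5→5.5]: (9.27+3.14)/2 × 4 = 24.82
  [5.5→7]: (3.14+2.00)/2 × 1.5 = 3.855
  [7→13]: (2.00+0.33)/2 × 6 = 6.99
  [13→13.5]: (0.33+0.28)/2 × 0.5 = 0.1525
  Sum = 42.77 mg/L·hr
intramuscular injection tail: 0.28/0.3 = 0.933; AUC_ev,0→∞ = 42.77 + 0.933 = 43.703 mg/L·hr
F = (AUC_ev/D_ev)/(AUC_iv/D_iv) = (43.703/500)/(240.363/200) = 0.087406/1.201815 = 0.0727

F = 0.073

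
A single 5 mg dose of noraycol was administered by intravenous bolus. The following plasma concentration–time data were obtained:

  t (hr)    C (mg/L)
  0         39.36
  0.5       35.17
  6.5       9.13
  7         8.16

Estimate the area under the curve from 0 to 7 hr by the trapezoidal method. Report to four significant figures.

Trapezoidal AUC_0→7:
  [0→0.5]: (39.36+35.17)/2 × 0.5 = 18.6325
  [0.5→6.5]: (35.17+9.13)/2 × 6 = 132.9
  [6.5→7]: (9.13+8.16)/2 × 0.5 = 4.3225
  Sum = 155.855 mg/L·hr

AUC = 155.9 mg/L·hr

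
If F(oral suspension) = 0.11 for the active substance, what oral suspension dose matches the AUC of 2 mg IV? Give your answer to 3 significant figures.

For equal systemic exposure: F × D_ev = D_iv
D_ev = D_iv / F = 2 / 0.11 = 18.1818 mg

D_oral = 18.2 mg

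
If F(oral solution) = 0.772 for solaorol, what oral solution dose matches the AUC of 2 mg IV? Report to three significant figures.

D_oral = 2.59 mg

For equal systemic exposure: F × D_ev = D_iv
D_ev = D_iv / F = 2 / 0.772 = 2.59067 mg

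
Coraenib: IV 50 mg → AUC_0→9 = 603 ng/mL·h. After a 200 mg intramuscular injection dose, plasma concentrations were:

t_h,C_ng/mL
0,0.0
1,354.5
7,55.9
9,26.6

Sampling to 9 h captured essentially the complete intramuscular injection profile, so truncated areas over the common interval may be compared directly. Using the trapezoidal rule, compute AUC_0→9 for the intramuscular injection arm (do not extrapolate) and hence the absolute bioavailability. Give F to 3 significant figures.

F = 0.618

Trapezoidal AUC_0→9 (intramuscular injection):
  [0→1]: (0.0+354.5)/2 × 1 = 177.25
  [1→7]: (354.5+55.9)/2 × 6 = 1231.2
  [7→9]: (55.9+26.6)/2 × 2 = 82.5
  Sum = 1490.95 ng/mL·h
F = (AUC_ev/D_ev)/(AUC_iv/D_iv) = (1490.95/200)/(603/50) = 7.45475/12.06 = 0.6181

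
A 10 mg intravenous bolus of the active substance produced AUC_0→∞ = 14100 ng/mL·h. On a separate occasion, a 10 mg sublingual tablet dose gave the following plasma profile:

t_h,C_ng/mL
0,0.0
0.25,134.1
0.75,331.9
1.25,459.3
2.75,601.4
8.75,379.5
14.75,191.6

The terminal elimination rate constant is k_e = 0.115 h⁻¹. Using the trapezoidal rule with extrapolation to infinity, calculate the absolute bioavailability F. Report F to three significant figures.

F = 0.528

Trapezoidal AUC_0→14.75 (sublingual tablet):
  [0→0.25]: (0.0+134.1)/2 × 0.25 = 16.7625
  [0.25→0.75]: (134.1+331.9)/2 × 0.5 = 116.5
  [0.75→1.25]: (331.9+459.3)/2 × 0.5 = 197.8
  [1.25→2.75]: (459.3+601.4)/2 × 1.5 = 795.525
  [2.75→8.75]: (601.4+379.5)/2 × 6 = 2942.7
  [8.75→14.75]: (379.5+191.6)/2 × 6 = 1713.3
  Sum = 5782.5875 ng/mL·h
Tail: C_last/k_e = 191.6/0.115 = 1666.087
AUC_0→∞ (sublingual tablet) = 5782.5875 + 1666.087 = 7448.6745 ng/mL·h
F = (AUC_ev/D_ev)/(AUC_iv/D_iv) = (7448.6745/10)/(14100/10) = 744.86745/1410 = 0.5283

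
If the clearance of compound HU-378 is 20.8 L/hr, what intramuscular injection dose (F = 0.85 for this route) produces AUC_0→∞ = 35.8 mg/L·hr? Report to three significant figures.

Dose = CL × AUC_0→∞ / F
     = 20.8 × 35.8 / 0.85 = 876.047 mg

Dose = 876 mg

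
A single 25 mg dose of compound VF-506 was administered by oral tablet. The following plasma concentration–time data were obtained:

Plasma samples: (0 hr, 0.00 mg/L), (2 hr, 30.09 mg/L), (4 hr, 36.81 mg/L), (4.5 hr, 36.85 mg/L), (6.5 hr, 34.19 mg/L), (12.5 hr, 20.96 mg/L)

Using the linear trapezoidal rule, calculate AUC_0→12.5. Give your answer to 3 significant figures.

Trapezoidal AUC_0→12.5:
  [0→2]: (0.00+30.09)/2 × 2 = 30.09
  [2→4]: (30.09+36.81)/2 × 2 = 66.9
  [4→4.5]: (36.81+36.85)/2 × 0.5 = 18.415
  [4.5→6.5]: (36.85+34.19)/2 × 2 = 71.04
  [6.5→12.5]: (34.19+20.96)/2 × 6 = 165.45
  Sum = 351.895 mg/L·hr

AUC = 352 mg/L·hr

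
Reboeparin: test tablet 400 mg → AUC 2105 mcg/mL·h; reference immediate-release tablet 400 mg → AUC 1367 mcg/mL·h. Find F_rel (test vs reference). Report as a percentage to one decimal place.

F_rel = (AUC_test/D_test) / (AUC_ref/D_ref)
      = (2105/400) / (1367/400)
      = 5.2625 / 3.4175 = 1.5399 = 153.99%

F_rel = 154.0%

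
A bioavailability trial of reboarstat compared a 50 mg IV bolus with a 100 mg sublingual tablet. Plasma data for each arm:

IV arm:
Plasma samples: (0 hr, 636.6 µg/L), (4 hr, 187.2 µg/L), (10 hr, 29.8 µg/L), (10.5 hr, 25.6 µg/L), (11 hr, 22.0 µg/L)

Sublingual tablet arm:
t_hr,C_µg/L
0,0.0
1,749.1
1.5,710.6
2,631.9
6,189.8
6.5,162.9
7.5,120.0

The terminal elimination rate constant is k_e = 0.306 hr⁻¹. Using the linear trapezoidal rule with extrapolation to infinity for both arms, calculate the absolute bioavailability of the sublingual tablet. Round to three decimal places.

Trapezoidal AUC_0→11 (IV):
  [0→4]: (636.6+187.2)/2 × 4 = 1647.6
  [4→10]: (187.2+29.8)/2 × 6 = 651.0
  [10→10.5]: (29.8+25.6)/2 × 0.5 = 13.85
  [10.5→11]: (25.6+22.0)/2 × 0.5 = 11.9
  Sum = 2324.35 µg/L·hr
IV tail: 22.0/0.306 = 71.895; AUC_iv,0→∞ = 2324.35 + 71.895 = 2396.245 µg/L·hr
Trapezoidal AUC_0→7.5 (sublingual tablet):
  [0→1]: (0.0+749.1)/2 × 1 = 374.55
  [1→1.5]: (749.1+710.6)/2 × 0.5 = 364.925
  [1.5→2]: (710.6+631.9)/2 × 0.5 = 335.625
  [2→6]: (631.9+189.8)/2 × 4 = 1643.4
  [6→6.5]: (189.8+162.9)/2 × 0.5 = 88.175
  [6.5→7.5]: (162.9+120.0)/2 × 1 = 141.45
  Sum = 2948.125 µg/L·hr
sublingual tablet tail: 120.0/0.306 = 392.157; AUC_ev,0→∞ = 2948.125 + 392.157 = 3340.282 µg/L·hr
F = (AUC_ev/D_ev)/(AUC_iv/D_iv) = (3340.282/100)/(2396.245/50) = 33.40282/47.9249 = 0.6970

F = 0.697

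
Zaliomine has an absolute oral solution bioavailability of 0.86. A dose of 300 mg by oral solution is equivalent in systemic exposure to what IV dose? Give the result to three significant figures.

D_iv = 258 mg

Systemic exposure from an extravascular dose = F × D_ev, so the equivalent IV dose is F × D_ev.
D_iv = F × D_ev = 0.86 × 300 = 258 mg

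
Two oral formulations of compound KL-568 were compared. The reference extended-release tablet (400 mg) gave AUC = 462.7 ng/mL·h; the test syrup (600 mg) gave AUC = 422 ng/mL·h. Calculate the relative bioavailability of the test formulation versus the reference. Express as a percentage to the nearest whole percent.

F_rel = (AUC_test/D_test) / (AUC_ref/D_ref)
      = (422/600) / (462.7/400)
      = 0.703333 / 1.15675 = 0.6080 = 60.80%

F_rel = 61%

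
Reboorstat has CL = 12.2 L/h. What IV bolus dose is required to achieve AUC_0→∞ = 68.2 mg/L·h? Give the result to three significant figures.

Dose_iv = CL × AUC_0→∞
     = 12.2 × 68.2 = 832.04 mg

Dose = 832 mg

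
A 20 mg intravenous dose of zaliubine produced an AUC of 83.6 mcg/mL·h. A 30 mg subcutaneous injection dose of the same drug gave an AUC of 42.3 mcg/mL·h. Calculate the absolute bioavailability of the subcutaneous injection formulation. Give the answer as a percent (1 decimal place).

F = (AUC_ev / D_ev) / (AUC_iv / D_iv)
  = (42.3/30) / (83.6/20)
  = 1.41 / 4.18 = 0.3373
  = 33.73%

F = 33.7%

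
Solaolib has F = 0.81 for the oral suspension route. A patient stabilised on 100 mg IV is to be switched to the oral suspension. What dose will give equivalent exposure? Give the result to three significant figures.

D_oral = 123 mg

For equal systemic exposure: F × D_ev = D_iv
D_ev = D_iv / F = 100 / 0.81 = 123.457 mg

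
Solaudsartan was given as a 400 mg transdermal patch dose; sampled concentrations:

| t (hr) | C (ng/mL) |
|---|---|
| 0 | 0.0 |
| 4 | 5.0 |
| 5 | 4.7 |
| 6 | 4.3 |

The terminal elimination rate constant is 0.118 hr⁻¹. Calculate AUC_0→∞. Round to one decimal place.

Trapezoidal AUC_0→6:
  [0→4]: (0.0+5.0)/2 × 4 = 10.0
  [4→5]: (5.0+4.7)/2 × 1 = 4.85
  [5→6]: (4.7+4.3)/2 × 1 = 4.5
  Sum = 19.35 ng/mL·hr
Extrapolated tail: C_last / k_e = 4.3 / 0.118 = 36.441
AUC_0→∞ = 19.35 + 36.441 = 55.791 ng/mL·hr

AUC = 55.8 ng/mL·hr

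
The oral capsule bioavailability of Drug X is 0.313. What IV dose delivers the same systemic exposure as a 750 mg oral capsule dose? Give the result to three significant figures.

Systemic exposure from an extravascular dose = F × D_ev, so the equivalent IV dose is F × D_ev.
D_iv = F × D_ev = 0.313 × 750 = 234.75 mg

D_iv = 235 mg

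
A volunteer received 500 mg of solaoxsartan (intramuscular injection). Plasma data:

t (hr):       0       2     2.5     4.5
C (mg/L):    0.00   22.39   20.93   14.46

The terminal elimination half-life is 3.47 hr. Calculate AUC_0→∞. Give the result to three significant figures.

AUC = 141 mg/L·hr

Trapezoidal AUC_0→4.5:
  [0→2]: (0.00+22.39)/2 × 2 = 22.39
  [2→2.5]: (22.39+20.93)/2 × 0.5 = 10.83
  [2.5→4.5]: (20.93+14.46)/2 × 2 = 35.39
  Sum = 68.61 mg/L·hr
k_e = ln2 / t½ = 0.693147 / 3.47 = 0.1998 hr^-1
Extrapolated tail: C_last / k_e = 14.46 / 0.1998 = 72.372
AUC_0→∞ = 68.61 + 72.372 = 140.982 mg/L·hr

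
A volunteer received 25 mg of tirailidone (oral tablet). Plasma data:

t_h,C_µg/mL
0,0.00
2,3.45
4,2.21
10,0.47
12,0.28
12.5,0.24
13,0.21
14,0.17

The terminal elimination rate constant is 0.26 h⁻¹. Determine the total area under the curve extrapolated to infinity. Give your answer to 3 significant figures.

AUC = 19.0 µg/mL·h

Trapezoidal AUC_0→14:
  [0→2]: (0.00+3.45)/2 × 2 = 3.45
  [2→4]: (3.45+2.21)/2 × 2 = 5.66
  [4→10]: (2.21+0.47)/2 × 6 = 8.04
  [10→12]: (0.47+0.28)/2 × 2 = 0.75
  [12→12.5]: (0.28+0.24)/2 × 0.5 = 0.13
  [12.5→13]: (0.24+0.21)/2 × 0.5 = 0.1125
  [13→14]: (0.21+0.17)/2 × 1 = 0.19
  Sum = 18.3325 µg/mL·h
Extrapolated tail: C_last / k_e = 0.17 / 0.26 = 0.654
AUC_0→∞ = 18.3325 + 0.654 = 18.9865 µg/mL·h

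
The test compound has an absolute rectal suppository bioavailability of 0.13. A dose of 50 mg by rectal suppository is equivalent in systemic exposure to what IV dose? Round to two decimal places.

Systemic exposure from an extravascular dose = F × D_ev, so the equivalent IV dose is F × D_ev.
D_iv = F × D_ev = 0.13 × 50 = 6.5 mg

D_iv = 6.50 mg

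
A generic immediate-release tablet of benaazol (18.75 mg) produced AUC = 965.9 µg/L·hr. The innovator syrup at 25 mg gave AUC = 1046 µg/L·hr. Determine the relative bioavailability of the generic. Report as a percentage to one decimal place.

F_rel = 123.1%

F_rel = (AUC_test/D_test) / (AUC_ref/D_ref)
      = (965.9/18.75) / (1046/25)
      = 51.5147 / 41.84 = 1.2312 = 123.12%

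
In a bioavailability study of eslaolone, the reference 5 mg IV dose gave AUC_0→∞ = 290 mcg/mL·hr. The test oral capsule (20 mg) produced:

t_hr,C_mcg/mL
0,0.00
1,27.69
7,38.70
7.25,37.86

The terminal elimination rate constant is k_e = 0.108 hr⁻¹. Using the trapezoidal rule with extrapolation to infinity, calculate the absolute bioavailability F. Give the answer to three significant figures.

Trapezoidal AUC_0→7.25 (oral capsule):
  [0→1]: (0.00+27.69)/2 × 1 = 13.845
  [1→7]: (27.69+38.70)/2 × 6 = 199.17
  [7→7.25]: (38.70+37.86)/2 × 0.25 = 9.57
  Sum = 222.585 mcg/mL·hr
Tail: C_last/k_e = 37.86/0.108 = 350.556
AUC_0→∞ (oral capsule) = 222.585 + 350.556 = 573.141 mcg/mL·hr
F = (AUC_ev/D_ev)/(AUC_iv/D_iv) = (573.141/20)/(290/5) = 28.65705/58 = 0.4941

F = 0.494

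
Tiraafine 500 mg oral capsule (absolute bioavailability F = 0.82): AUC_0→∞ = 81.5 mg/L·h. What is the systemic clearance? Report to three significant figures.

CL = F × Dose / AUC_0→∞
   = 0.82 × 500 / 81.5 = 5.03067 L/h

CL = 5.03 L/h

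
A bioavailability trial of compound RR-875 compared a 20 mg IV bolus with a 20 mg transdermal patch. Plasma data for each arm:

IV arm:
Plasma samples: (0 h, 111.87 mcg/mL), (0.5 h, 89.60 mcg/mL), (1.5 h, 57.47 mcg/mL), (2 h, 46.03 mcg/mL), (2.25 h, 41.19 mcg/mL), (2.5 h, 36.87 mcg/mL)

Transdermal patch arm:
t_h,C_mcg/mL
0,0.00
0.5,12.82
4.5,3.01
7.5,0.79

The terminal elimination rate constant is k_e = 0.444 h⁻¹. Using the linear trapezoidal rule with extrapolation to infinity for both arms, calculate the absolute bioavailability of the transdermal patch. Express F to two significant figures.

F = 0.17

Trapezoidal AUC_0→2.5 (IV):
  [0→0.5]: (111.87+89.60)/2 × 0.5 = 50.3675
  [0.5→1.5]: (89.60+57.47)/2 × 1 = 73.535
  [1.5→2]: (57.47+46.03)/2 × 0.5 = 25.875
  [2→2.25]: (46.03+41.19)/2 × 0.25 = 10.9025
  [2.25→2.5]: (41.19+36.87)/2 × 0.25 = 9.7575
  Sum = 170.4375 mcg/mL·h
IV tail: 36.87/0.444 = 83.041; AUC_iv,0→∞ = 170.4375 + 83.041 = 253.4785 mcg/mL·h
Trapezoidal AUC_0→7.5 (transdermal patch):
  [0→0.5]: (0.00+12.82)/2 × 0.5 = 3.205
  [0.5→4.5]: (12.82+3.01)/2 × 4 = 31.66
  [4.5→7.5]: (3.01+0.79)/2 × 3 = 5.7
  Sum = 40.565 mcg/mL·h
transdermal patch tail: 0.79/0.444 = 1.779; AUC_ev,0→∞ = 40.565 + 1.779 = 42.344 mcg/mL·h
F = (AUC_ev/D_ev)/(AUC_iv/D_iv) = (42.344/20)/(253.4785/20) = 2.1172/12.673925 = 0.1671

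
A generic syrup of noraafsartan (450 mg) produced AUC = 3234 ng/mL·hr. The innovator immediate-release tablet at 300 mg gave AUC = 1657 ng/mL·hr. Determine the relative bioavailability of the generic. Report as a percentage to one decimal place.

F_rel = 130.1%

F_rel = (AUC_test/D_test) / (AUC_ref/D_ref)
      = (3234/450) / (1657/300)
      = 7.18667 / 5.52333 = 1.3011 = 130.11%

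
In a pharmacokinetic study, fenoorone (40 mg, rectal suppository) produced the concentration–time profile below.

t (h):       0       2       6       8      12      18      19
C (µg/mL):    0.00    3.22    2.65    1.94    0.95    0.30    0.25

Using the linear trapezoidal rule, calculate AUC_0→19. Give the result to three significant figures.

Trapezoidal AUC_0→19:
  [0→2]: (0.00+3.22)/2 × 2 = 3.22
  [2→6]: (3.22+2.65)/2 × 4 = 11.74
  [6→8]: (2.65+1.94)/2 × 2 = 4.59
  [8→12]: (1.94+0.95)/2 × 4 = 5.78
  [12→18]: (0.95+0.30)/2 × 6 = 3.75
  [18→19]: (0.30+0.25)/2 × 1 = 0.275
  Sum = 29.355 µg/mL·h

AUC = 29.4 µg/mL·h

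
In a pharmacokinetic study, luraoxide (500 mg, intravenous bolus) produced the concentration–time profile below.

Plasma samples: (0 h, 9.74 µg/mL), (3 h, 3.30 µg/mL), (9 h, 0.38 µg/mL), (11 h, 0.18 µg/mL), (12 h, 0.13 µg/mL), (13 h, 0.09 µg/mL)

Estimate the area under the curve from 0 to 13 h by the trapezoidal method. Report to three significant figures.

AUC = 31.4 µg/mL·h

Trapezoidal AUC_0→13:
  [0→3]: (9.74+3.30)/2 × 3 = 19.56
  [3→9]: (3.30+0.38)/2 × 6 = 11.04
  [9→11]: (0.38+0.18)/2 × 2 = 0.56
  [11→12]: (0.18+0.13)/2 × 1 = 0.155
  [12→13]: (0.13+0.09)/2 × 1 = 0.11
  Sum = 31.425 µg/mL·h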